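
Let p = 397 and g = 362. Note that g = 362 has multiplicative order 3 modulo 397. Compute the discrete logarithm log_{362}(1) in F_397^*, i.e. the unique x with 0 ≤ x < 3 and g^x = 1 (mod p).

Successive powers of 362 modulo 397:
  362^0=1
So 362^0 ≡ 1 (mod 397), giving x = 0.

0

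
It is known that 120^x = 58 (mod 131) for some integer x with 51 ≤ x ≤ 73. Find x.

52

Compute 120^51 mod 131 = 90, then multiply by 120 repeatedly:
  120^51=90  120^52=58
Found 58 at exponent 52.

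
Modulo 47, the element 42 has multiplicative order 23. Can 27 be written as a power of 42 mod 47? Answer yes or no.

yes

⟨42⟩ has order 23; its elements mod 47 are {1, 2, 3, 4, 6, 7, 8, 9, 12, 14, 16, 17, 18, 21, 24, 25, 27, 28, 32, 34, 36, 37, 42}.
27 is in this set.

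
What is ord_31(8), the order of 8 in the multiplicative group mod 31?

5

The order of 8 must divide p − 1 = 30 = 2 · 3 · 5.
Divisors: 1, 2, 3, 5, 6, 10, 15, 30.
Check each in increasing order: 8^1 ≡ 8;  8^2 ≡ 2;  8^3 ≡ 16;  8^5 ≡ 1.
Smallest exponent giving 1 is 5.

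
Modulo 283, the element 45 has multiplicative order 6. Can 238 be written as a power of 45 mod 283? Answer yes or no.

⟨45⟩ has order 6; its elements mod 283 are {1, 44, 45, 238, 239, 282}.
238 is in this set.

yes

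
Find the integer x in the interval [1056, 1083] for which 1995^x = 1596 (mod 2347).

Compute 1995^1056 mod 2347 = 1553, then multiply by 1995 repeatedly:
  1995^1056=1553  1995^1057=195  1995^1058=1770  1995^1059=1262  1995^1060=1706
  1995^1061=320  1995^1062=16  1995^1063=1409  1995^1064=1596
Found 1596 at exponent 1064.

1064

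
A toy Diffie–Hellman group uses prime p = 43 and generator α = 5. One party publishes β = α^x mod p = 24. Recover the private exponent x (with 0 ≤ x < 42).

10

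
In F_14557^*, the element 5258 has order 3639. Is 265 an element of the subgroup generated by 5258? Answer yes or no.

265 ∈ ⟨5258⟩ iff 265^3639 ≡ 1 (mod 14557), since |⟨5258⟩| = 3639.
265^3639 mod 14557 = 14556.
Since 14556 ≠ 1, 265 does not lie in the subgroup.

no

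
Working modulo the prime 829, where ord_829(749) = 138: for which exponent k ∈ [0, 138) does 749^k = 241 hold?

17

Successive powers of 749 modulo 829:
  749^0=1  749^1=749  749^2=597  749^3=322  749^4=768  749^5=735
  749^6=59  749^7=254  749^8=405  749^9=760  749^10=546  749^11=257
  749^12=165  749^13=64  749^14=683  749^15=74  749^16=712  749^17=241
So 749^17 ≡ 241 (mod 829), giving k = 17.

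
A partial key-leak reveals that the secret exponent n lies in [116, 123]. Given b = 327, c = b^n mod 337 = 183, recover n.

121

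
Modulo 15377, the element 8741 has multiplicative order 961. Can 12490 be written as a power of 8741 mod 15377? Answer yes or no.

yes

12490 ∈ ⟨8741⟩ iff 12490^961 ≡ 1 (mod 15377), since |⟨8741⟩| = 961.
12490^961 mod 15377 = 1.
Since 1 = 1, 12490 lies in the subgroup.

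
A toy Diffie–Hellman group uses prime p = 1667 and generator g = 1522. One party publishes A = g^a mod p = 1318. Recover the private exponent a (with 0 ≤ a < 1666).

407

Baby-step giant-step with m = ceil(sqrt(1666)) = 41.
Baby table (1522^j mod 1667 for j=0..40):
  0:1  1:1522  2:1021  3:318  4:566  5:1280  6:1104  7:1619
  8:292  9:1002  10:1406  11:1171  12:239  13:352  14:637  15:987
  16:247  17:859  18:470  19:197  20:1441  21:1097  22:967  23:1480
  24:443  25:778  26:546  27:846  28:688  29:260  30:641  31:407
  32:997  33:464  34:1067  35:316  36:856  37:905  38:468  39:487
  40:1066
Giant step factor: 1522^(-41) ≡ 405 (mod 1667).
Scan 1318·405^i mod 1667 for i = 0, 1, …:
  i=0: 1318   i=1: 350   i=2: 55   i=3: 604
  i=4: 1238   i=5: 1290   i=6: 679   i=7: 1607
  i=8: 705   i=9: 468
Match at i=9, j=38: a = 9·41 + 38 = 407.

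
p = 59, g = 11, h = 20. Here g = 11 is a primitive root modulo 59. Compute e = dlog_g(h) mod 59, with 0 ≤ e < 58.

56

Baby-step giant-step with m = ceil(sqrt(58)) = 8.
Baby table (11^j mod 59 for j=0..7):
  0:1  1:11  2:3  3:33  4:9  5:40  6:27  7:2
Giant step factor: 11^(-8) ≡ 51 (mod 59).
Scan 20·51^i mod 59 for i = 0, 1, …:
  i=0: 20   i=1: 17   i=2: 41   i=3: 26
  i=4: 28   i=5: 12   i=6: 22   i=7: 1
Match at i=7, j=0: e = 7·8 + 0 = 56.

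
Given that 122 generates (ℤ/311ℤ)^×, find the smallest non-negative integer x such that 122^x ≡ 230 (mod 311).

3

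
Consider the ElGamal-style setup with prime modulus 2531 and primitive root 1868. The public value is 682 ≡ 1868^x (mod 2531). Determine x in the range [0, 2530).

963

Baby-step giant-step with m = ceil(sqrt(2530)) = 51.
Baby table (1868^j mod 2531 for j=0..50):
  0:1  1:1868  2:1706  3:279  4:2317  5:146  6:1911  7:1038
  8:238  9:1659  10:1068  11:596  12:2219  13:1845  14:1769  15:1537
  16:962  17:6  18:1084  19:112  20:1674  21:1247  22:876  23:1342
  24:1166  25:1428  26:2361  27:1346  28:1045  29:659  30:946  31:490
  32:1629  33:710  34:36  35:1442  36:672  37:2451  38:2420  39:194
  40:459  41:1934  42:975  43:1511  44:483  45:1208  46:1423  47:614
  48:409  49:2181  50:1729
Giant step factor: 1868^(-51) ≡ 996 (mod 2531).
Scan 682·996^i mod 2531 for i = 0, 1, …:
  i=0: 682   i=1: 964   i=2: 895   i=3: 508
  i=4: 2299   i=5: 1780   i=6: 1180   i=7: 896
  i=8: 1504   i=9: 2163     …   i=17: 235
  i=18: 1208
Match at i=18, j=45: x = 18·51 + 45 = 963.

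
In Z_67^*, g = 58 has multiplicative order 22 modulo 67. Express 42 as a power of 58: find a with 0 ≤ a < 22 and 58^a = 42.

19

Successive powers of 58 modulo 67:
  58^0=1  58^1=58  58^2=14  58^3=8  58^4=62  58^5=45
  58^6=64  58^7=27  58^8=25  58^9=43  58^10=15  58^11=66
  58^12=9  58^13=53  58^14=59  58^15=5  58^16=22  58^17=3
  58^18=40  58^19=42
So 58^19 ≡ 42 (mod 67), giving a = 19.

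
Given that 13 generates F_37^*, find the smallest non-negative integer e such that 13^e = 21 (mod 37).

Successive powers of 13 modulo 37:
  13^0=1  13^1=13  13^2=21
So 13^2 ≡ 21 (mod 37), giving e = 2.

2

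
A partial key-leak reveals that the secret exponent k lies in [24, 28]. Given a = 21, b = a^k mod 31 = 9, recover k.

28

Compute 21^24 mod 31 = 16, then multiply by 21 repeatedly:
  21^24=16  21^25=26  21^26=19  21^27=27  21^28=9
Found 9 at exponent 28.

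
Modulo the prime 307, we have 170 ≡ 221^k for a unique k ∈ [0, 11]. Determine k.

Compute 221^0 mod 307 = 1, then multiply by 221 repeatedly:
  221^0=1  221^1=221  221^2=28  221^3=48  221^4=170
Found 170 at exponent 4.

4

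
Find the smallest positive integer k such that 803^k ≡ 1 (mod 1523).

761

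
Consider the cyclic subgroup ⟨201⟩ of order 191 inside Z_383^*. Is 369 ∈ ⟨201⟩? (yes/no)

no

369 ∈ ⟨201⟩ iff 369^191 ≡ 1 (mod 383), since |⟨201⟩| = 191.
369^191 mod 383 = 382.
Since 382 ≠ 1, 369 does not lie in the subgroup.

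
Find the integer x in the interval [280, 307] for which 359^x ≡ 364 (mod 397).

Compute 359^280 mod 397 = 19, then multiply by 359 repeatedly:
  359^280=19  359^281=72  359^282=43  359^283=351  359^284=160
  359^285=272  359^286=383  359^287=135  359^288=31  359^289=13
  359^290=300  359^291=113  359^292=73  359^293=5  359^294=207
  359^295=74  359^296=364
Found 364 at exponent 296.

296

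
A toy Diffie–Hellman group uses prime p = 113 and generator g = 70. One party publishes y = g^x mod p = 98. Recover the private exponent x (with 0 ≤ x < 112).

Baby-step giant-step with m = ceil(sqrt(112)) = 11.
Baby table (70^j mod 113 for j=0..10):
  0:1  1:70  2:41  3:45  4:99  5:37  6:104  7:48
  8:83  9:47  10:13
Giant step factor: 70^(-11) ≡ 19 (mod 113).
Scan 98·19^i mod 113 for i = 0, 1, …:
  i=0: 98   i=1: 54   i=2: 9   i=3: 58
  i=4: 85   i=5: 33   i=6: 62   i=7: 48
Match at i=7, j=7: x = 7·11 + 7 = 84.

84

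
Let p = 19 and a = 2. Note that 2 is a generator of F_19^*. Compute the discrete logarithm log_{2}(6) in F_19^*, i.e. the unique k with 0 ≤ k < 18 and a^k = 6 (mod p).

Successive powers of 2 modulo 19:
  2^0=1  2^1=2  2^2=4  2^3=8  2^4=16  2^5=13
  2^6=7  2^7=14  2^8=9  2^9=18  2^10=17  2^11=15
  2^12=11  2^13=3  2^14=6
So 2^14 ≡ 6 (mod 19), giving k = 14.

14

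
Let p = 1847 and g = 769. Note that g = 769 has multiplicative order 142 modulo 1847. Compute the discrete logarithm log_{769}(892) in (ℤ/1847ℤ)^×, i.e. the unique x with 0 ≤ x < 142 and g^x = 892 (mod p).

23

Successive powers of 769 modulo 1847:
  769^0=1  769^1=769  769^2=321  769^3=1198  769^4=1456  769^5=382
  769^6=85  769^7=720  769^8=1427  769^9=245  769^10=11  769^11=1071
  769^12=1684  769^13=249  769^14=1240  769^15=508  769^16=935  769^17=532
  769^18=921  769^19=848  769^20=121  769^21=699  769^22=54  769^23=892
So 769^23 ≡ 892 (mod 1847), giving x = 23.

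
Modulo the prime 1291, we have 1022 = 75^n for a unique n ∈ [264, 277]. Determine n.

275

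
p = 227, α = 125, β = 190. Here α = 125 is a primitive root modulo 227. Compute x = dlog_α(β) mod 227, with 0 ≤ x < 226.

40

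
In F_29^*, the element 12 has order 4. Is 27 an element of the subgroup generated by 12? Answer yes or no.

⟨12⟩ has order 4; its elements mod 29 are {1, 12, 17, 28}.
27 is not in this set.

no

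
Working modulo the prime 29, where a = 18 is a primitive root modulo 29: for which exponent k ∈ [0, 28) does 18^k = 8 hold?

Successive powers of 18 modulo 29:
  18^0=1  18^1=18  18^2=5  18^3=3  18^4=25  18^5=15
  18^6=9  18^7=17  18^8=16  18^9=27  18^10=22  18^11=19
  18^12=23  18^13=8
So 18^13 ≡ 8 (mod 29), giving k = 13.

13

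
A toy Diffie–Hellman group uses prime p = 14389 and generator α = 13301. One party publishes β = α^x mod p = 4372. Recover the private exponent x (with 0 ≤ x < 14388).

6711

Baby-step giant-step with m = ceil(sqrt(14388)) = 120.
Baby table (13301^j mod 14389 for j=0..119):
  0:1  1:13301  2:3846  3:2751  4:14213  5:4431  6:13776  7:5050
  8:2198  9:11539  10:7165  11:3318  12:1655  13:12374  14:5192  15:5981
  16:10889  17:9304  18:7104  19:12130  20:11662  21:2842  22:1539  23:9081
  24:5115  25:3423  26:2527  27:13312  28:6267  29:1890  30:1307  31:2495
  32:4961  33:12696  34:192  35:6939  36:4593  37:10188  38:9375  39:1801
  40:11805  41:5537  42:4735  43:13971  44:8725  45:3940  46:1202  47:1623
  48:4023  49:11621  50:4283  51:2132  52:11402  53:12331  54:8809  55:13271
  56:7708  57:2483  58:3628  59:9711  60:10347  61:9051  62:8977  63:3155
  64:6331  65:4203  66:2838  67:5891  68:8086  69:8500  70:4127  71:13581
  72:1375  73:456  74:7487  75:12707  76:2613  77:6078  78:6076  79:8252
  80:560  81:9447  82:9799  83:937  84:2163  85:6452  86:2056  87:7756
  88:7815  89:1179  90:12258  91:1899  92:5904  93:8331  94:942  95:11112
  96:11293  97:1422  98:6876  99:1192  100:12503  101:8730  102:12889  103:6043
  104:989  105:3143  106:4998  107:1218  108:12993  109:8003  110:12470  111:1467
  112:1083  113:1594  114:6797  115:810  116:10838  117:7236  118:12404  119:1330
Giant step factor: 13301^(-120) ≡ 1324 (mod 14389).
Scan 4372·1324^i mod 14389 for i = 0, 1, …:
  i=0: 4372   i=1: 4150   i=2: 12391   i=3: 2224
  i=4: 9220   i=5: 5408   i=6: 8859   i=7: 2281
  i=8: 12743   i=9: 7824     …   i=54: 1490
  i=55: 1467
Match at i=55, j=111: x = 55·120 + 111 = 6711.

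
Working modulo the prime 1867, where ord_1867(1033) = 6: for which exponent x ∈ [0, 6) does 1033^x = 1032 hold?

Successive powers of 1033 modulo 1867:
  1033^0=1  1033^1=1033  1033^2=1032
So 1033^2 ≡ 1032 (mod 1867), giving x = 2.

2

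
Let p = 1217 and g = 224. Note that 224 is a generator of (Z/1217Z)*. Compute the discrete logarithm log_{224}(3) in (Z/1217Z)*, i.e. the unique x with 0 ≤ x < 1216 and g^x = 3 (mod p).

793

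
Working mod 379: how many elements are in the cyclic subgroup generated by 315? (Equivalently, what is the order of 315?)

126

The order of 315 must divide p − 1 = 378 = 2 · 3^3 · 7.
Divisors: 1, 2, 3, 6, 7, 9, 14, 18, 21, 27, 42, 54, 63, 126, 189, 378.
Check each in increasing order: 315^1 ≡ 315;  315^2 ≡ 306;  315^3 ≡ 124;  315^6 ≡ 216;  315^7 ≡ 199;  315^9 ≡ 254;  315^14 ≡ 185;  315^18 ≡ 86;  315^21 ≡ 52;  315^27 ≡ 241;  315^42 ≡ 51;  315^54 ≡ 94;  315^63 ≡ 378;  315^126 ≡ 1.
Smallest exponent giving 1 is 126.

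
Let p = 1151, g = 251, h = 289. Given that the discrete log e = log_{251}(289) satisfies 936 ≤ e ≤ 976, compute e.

952

Compute 251^936 mod 1151 = 1050, then multiply by 251 repeatedly:
  251^936=1050  251^937=1122  251^938=778  251^939=759  251^940=594
  251^941=615  251^942=131  251^943=653  251^944=461  251^945=611
  251^946=278  251^947=718  251^948=662  251^949=418  251^950=177
  251^951=689  251^952=289
Found 289 at exponent 952.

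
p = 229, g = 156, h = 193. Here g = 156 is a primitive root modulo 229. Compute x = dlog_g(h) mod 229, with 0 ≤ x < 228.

Baby-step giant-step with m = ceil(sqrt(228)) = 16.
Baby table (156^j mod 229 for j=0..15):
  0:1  1:156  2:62  3:54  4:180  5:142  6:168  7:102
  8:111  9:141  10:12  11:40  12:57  13:190  14:99  15:101
Giant step factor: 156^(-16) ≡ 173 (mod 229).
Scan 193·173^i mod 229 for i = 0, 1, …:
  i=0: 193   i=1: 184   i=2: 1
Match at i=2, j=0: x = 2·16 + 0 = 32.

32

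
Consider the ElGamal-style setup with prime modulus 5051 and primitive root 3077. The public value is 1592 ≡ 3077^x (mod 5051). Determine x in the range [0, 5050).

1915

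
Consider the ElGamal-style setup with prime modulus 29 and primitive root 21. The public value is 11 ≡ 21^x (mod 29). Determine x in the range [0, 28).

13

Successive powers of 21 modulo 29:
  21^0=1  21^1=21  21^2=6  21^3=10  21^4=7  21^5=2
  21^6=13  21^7=12  21^8=20  21^9=14  21^10=4  21^11=26
  21^12=24  21^13=11
So 21^13 ≡ 11 (mod 29), giving x = 13.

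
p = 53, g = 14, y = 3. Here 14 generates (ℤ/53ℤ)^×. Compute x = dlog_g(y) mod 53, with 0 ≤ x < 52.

15

Baby-step giant-step with m = ceil(sqrt(52)) = 8.
Baby table (14^j mod 53 for j=0..7):
  0:1  1:14  2:37  3:41  4:44  5:33  6:38  7:2
Giant step factor: 14^(-8) ≡ 36 (mod 53).
Scan 3·36^i mod 53 for i = 0, 1, …:
  i=0: 3   i=1: 2
Match at i=1, j=7: x = 1·8 + 7 = 15.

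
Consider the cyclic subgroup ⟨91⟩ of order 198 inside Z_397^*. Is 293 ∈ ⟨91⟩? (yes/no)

293 ∈ ⟨91⟩ iff 293^198 ≡ 1 (mod 397), since |⟨91⟩| = 198.
293^198 mod 397 = 1.
Since 1 = 1, 293 lies in the subgroup.

yes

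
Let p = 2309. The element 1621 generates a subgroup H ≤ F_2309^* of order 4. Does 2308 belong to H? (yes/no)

⟨1621⟩ has order 4; its elements mod 2309 are {1, 688, 1621, 2308}.
2308 is in this set.

yes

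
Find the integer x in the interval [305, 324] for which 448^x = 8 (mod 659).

317

Compute 448^305 mod 659 = 595, then multiply by 448 repeatedly:
  448^305=595  448^306=324  448^307=172  448^308=612  448^309=32
  448^310=497  448^311=573  448^312=353  448^313=643  448^314=81
  448^315=43  448^316=153  448^317=8
Found 8 at exponent 317.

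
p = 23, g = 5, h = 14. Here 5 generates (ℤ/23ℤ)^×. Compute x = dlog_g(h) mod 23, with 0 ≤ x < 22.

21

Successive powers of 5 modulo 23:
  5^0=1  5^1=5  5^2=2  5^3=10  5^4=4  5^5=20
  5^6=8  5^7=17  5^8=16  5^9=11  5^10=9  5^11=22
  5^12=18  5^13=21  5^14=13  5^15=19  5^16=3  5^17=15
  5^18=6  5^19=7  5^20=12  5^21=14
So 5^21 ≡ 14 (mod 23), giving x = 21.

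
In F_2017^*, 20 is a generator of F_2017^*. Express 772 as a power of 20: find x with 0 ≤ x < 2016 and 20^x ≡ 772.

Baby-step giant-step with m = ceil(sqrt(2016)) = 45.
Baby table (20^j mod 2017 for j=0..44):
  0:1  1:20  2:400  3:1949  4:657  5:1038  6:590  7:1715
  8:11  9:220  10:366  11:1269  12:1176  13:1333  14:439  15:712
  16:121  17:403  18:2009  19:1857  20:834  21:544  22:795  23:1781
  24:1331  25:399  26:1929  27:257  28:1106  29:1950  30:677  31:1438
  32:522  33:355  34:1049  35:810  36:64  37:1280  38:1396  39:1699
  40:1708  41:1888  42:1454  43:842  44:704
Giant step factor: 20^(-45) ≡ 362 (mod 2017).
Scan 772·362^i mod 2017 for i = 0, 1, …:
  i=0: 772   i=1: 1118   i=2: 1316   i=3: 380
  i=4: 404   i=5: 1024   i=6: 1577   i=7: 63
  i=8: 619   i=9: 191     …   i=20: 527
  i=21: 1176
Match at i=21, j=12: x = 21·45 + 12 = 957.

957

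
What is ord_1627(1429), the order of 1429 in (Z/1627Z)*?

The order of 1429 must divide p − 1 = 1626 = 2 · 3 · 271.
Divisors: 1, 2, 3, 6, 271, 542, 813, 1626.
Check each in increasing order: 1429^1 ≡ 1429;  1429^2 ≡ 156;  1429^3 ≡ 25;  1429^6 ≡ 625;  1429^271 ≡ 1362;  1429^542 ≡ 264;  1429^813 ≡ 1.
Smallest exponent giving 1 is 813.

813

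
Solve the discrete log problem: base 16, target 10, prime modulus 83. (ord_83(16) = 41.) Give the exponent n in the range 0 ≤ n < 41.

Successive powers of 16 modulo 83:
  16^0=1  16^1=16  16^2=7  16^3=29  16^4=49  16^5=37
  16^6=11  16^7=10
So 16^7 ≡ 10 (mod 83), giving n = 7.

7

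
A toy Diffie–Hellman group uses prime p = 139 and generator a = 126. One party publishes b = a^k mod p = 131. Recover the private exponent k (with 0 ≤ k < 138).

96

Baby-step giant-step with m = ceil(sqrt(138)) = 12.
Baby table (126^j mod 139 for j=0..11):
  0:1  1:126  2:30  3:27  4:66  5:115  6:34  7:114
  8:47  9:84  10:20  11:18
Giant step factor: 126^(-12) ≡ 79 (mod 139).
Scan 131·79^i mod 139 for i = 0, 1, …:
  i=0: 131   i=1: 63   i=2: 112   i=3: 91
  i=4: 100   i=5: 116   i=6: 129   i=7: 44
  i=8: 1
Match at i=8, j=0: k = 8·12 + 0 = 96.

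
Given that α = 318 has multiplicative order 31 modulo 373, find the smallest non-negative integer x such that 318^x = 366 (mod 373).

Successive powers of 318 modulo 373:
  318^0=1  318^1=318  318^2=41  318^3=356  318^4=189  318^5=49
  318^6=289  318^7=144  318^8=286  318^9=309  318^10=163  318^11=360
  318^12=342  318^13=213  318^14=221  318^15=154  318^16=109  318^17=346
  318^18=366
So 318^18 ≡ 366 (mod 373), giving x = 18.

18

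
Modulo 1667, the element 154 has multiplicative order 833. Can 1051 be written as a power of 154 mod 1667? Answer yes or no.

1051 ∈ ⟨154⟩ iff 1051^833 ≡ 1 (mod 1667), since |⟨154⟩| = 833.
1051^833 mod 1667 = 1666.
Since 1666 ≠ 1, 1051 does not lie in the subgroup.

no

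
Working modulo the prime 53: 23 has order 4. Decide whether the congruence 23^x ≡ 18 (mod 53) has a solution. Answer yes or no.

no

⟨23⟩ has order 4; its elements mod 53 are {1, 23, 30, 52}.
18 is not in this set.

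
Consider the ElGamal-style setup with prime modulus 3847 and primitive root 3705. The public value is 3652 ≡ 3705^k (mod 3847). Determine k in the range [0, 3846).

Baby-step giant-step with m = ceil(sqrt(3846)) = 63.
Baby table (3705^j mod 3847 for j=0..62):
  0:1  1:3705  2:929  3:2727  4:1313  5:2057  6:278  7:2841
  8:513  9:247  10:3396  11:2490  12:344  13:1163  14:275  15:3267
  16:1573  17:3607  18:3304  19:166  20:3357  21:334  22:2583  23:2526
  24:2926  25:3831  26:2272  27:524  28:2532  29:2074  30:1711  31:3246
  32:708  33:3333  34:3742  35:3369  36:2477  37:2190  38:627  39:3294
  40:1586  41:1761  42:3840  43:994  44:1191  45:146  46:2350  47:989
  48:1901  49:3195  50:256  51:2118  52:3157  53:1805  54:1439  55:3400
  56:1922  57:213  58:530  59:1680  60:3801  61:2685  62:3430
Giant step factor: 3705^(-63) ≡ 1420 (mod 3847).
Scan 3652·1420^i mod 3847 for i = 0, 1, …:
  i=0: 3652   i=1: 84   i=2: 23   i=3: 1884
  i=4: 1615   i=5: 488   i=6: 500   i=7: 2152
  i=8: 1322   i=9: 3751     …   i=55: 3305
  i=56: 3607
Match at i=56, j=17: k = 56·63 + 17 = 3545.

3545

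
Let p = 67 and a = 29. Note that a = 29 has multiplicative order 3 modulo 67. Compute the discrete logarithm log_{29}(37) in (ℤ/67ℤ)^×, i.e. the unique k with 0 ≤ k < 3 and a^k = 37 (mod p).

Successive powers of 29 modulo 67:
  29^0=1  29^1=29  29^2=37
So 29^2 ≡ 37 (mod 67), giving k = 2.

2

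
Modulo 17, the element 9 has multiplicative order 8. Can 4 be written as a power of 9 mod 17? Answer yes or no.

4 ∈ ⟨9⟩ iff 4^8 ≡ 1 (mod 17), since |⟨9⟩| = 8.
4^8 mod 17 = 1.
Since 1 = 1, 4 lies in the subgroup.

yes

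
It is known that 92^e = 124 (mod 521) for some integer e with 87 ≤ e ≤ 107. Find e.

96

Compute 92^87 mod 521 = 30, then multiply by 92 repeatedly:
  92^87=30  92^88=155  92^89=193  92^90=42  92^91=217
  92^92=166  92^93=163  92^94=408  92^95=24  92^96=124
Found 124 at exponent 96.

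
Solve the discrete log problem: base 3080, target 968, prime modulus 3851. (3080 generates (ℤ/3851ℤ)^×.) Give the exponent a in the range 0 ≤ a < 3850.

2219

Baby-step giant-step with m = ceil(sqrt(3850)) = 63.
Baby table (3080^j mod 3851 for j=0..62):
  0:1  1:3080  2:1387  3:1201  4:2120  5:2155  6:2127  7:609
  8:283  9:1314  10:3570  11:995  12:3055  13:1407  14:1185  15:2903
  16:3069  17:2166  18:1348  19:462  20:1941  21:1528  22:318  23:1286
  24:2052  25:669  26:235  27:3663  28:2461  29:1112  30:1421  31:1944
  32:3066  33:628  34:1038  35:710  36:3283  37:2765  38:1639  39:3310
  40:1203  41:578  42:1078  43:678  44:998  45:742  46:1717  47:937
  48:1561  49:1832  50:845  51:3175  52:1311  53:2032  54:685  55:3303
  56:2749  57:2422  58:373  59:1242  60:1317  61:1257  62:1305
Giant step factor: 3080^(-63) ≡ 2121 (mod 3851).
Scan 968·2121^i mod 3851 for i = 0, 1, …:
  i=0: 968   i=1: 545   i=2: 645   i=3: 940
  i=4: 2773   i=5: 1056   i=6: 2345   i=7: 2104
  i=8: 3126   i=9: 2675     …   i=34: 2882
  i=35: 1185
Match at i=35, j=14: a = 35·63 + 14 = 2219.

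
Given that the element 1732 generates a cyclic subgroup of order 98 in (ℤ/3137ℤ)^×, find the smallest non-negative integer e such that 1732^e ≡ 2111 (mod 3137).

Successive powers of 1732 modulo 3137:
  1732^0=1  1732^1=1732  1732^2=852  1732^3=1274  1732^4=1257  1732^5=46
  1732^6=1247  1732^7=1548  1732^8=2138  1732^9=1356  1732^10=2116  1732^11=896
  1732^12=2194  1732^13=1101  1732^14=2773  1732^15=89  1732^16=435  1732^17=540
  1732^18=454  1732^19=2078  1732^20=957  1732^21=1188  1732^22=2881  1732^23=2062
  1732^24=1478  1732^25=104  1732^26=1319  1732^27=772  1732^28=742  1732^29=2111
So 1732^29 ≡ 2111 (mod 3137), giving e = 29.

29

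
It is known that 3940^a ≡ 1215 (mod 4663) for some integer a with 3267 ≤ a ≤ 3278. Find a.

3274

Compute 3940^3267 mod 4663 = 4638, then multiply by 3940 repeatedly:
  3940^3267=4638  3940^3268=4086  3940^3269=2164  3940^3270=2196  3940^3271=2375
  3940^3272=3522  3940^3273=4255  3940^3274=1215
Found 1215 at exponent 3274.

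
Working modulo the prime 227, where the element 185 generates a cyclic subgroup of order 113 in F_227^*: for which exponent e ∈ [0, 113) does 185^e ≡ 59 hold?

19

Successive powers of 185 modulo 227:
  185^0=1  185^1=185  185^2=175  185^3=141  185^4=207  185^5=159
  185^6=132  185^7=131  185^8=173  185^9=225  185^10=84  185^11=104
  185^12=172  185^13=40  185^14=136  185^15=190  185^16=192  185^17=108
  185^18=4  185^19=59
So 185^19 ≡ 59 (mod 227), giving e = 19.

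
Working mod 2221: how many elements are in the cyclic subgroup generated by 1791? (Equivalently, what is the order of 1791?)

370

The order of 1791 must divide p − 1 = 2220 = 2^2 · 3 · 5 · 37.
Divisors: 1, 2, 3, 4, 5, 6, 10, 12, 15, 20, 30, 37, 60, 74, 111, 148, 185, 222, 370, 444, 555, 740, 1110, 2220.
Check each in increasing order: 1791^1 ≡ 1791;  1791^2 ≡ 557;  1791^3 ≡ 358;  1791^4 ≡ 1530;  1791^5 ≡ 1737;  1791^6 ≡ 1567;  1791^10 ≡ 1051;  1791^12 ≡ 1284;  1791^15 ≡ 2146;  1791^20 ≡ 764;  1791^30 ≡ 1183;  1791^37 ≡ 1891;  1791^60 ≡ 259;  1791^74 ≡ 71;  1791^111 ≡ 1001;  1791^148 ≡ 599;  1791^185 ≡ 2220;  1791^222 ≡ 330;  1791^370 ≡ 1.
Smallest exponent giving 1 is 370.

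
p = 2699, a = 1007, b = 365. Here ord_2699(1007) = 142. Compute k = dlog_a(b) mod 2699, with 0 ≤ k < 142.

Baby-step giant-step with m = ceil(sqrt(142)) = 12.
Baby table (1007^j mod 2699 for j=0..11):
  0:1  1:1007  2:1924  3:2285  4:1447  5:2368  6:1359  7:120
  8:2084  9:1465  10:1601  11:904
Giant step factor: 1007^(-12) ≡ 2385 (mod 2699).
Scan 365·2385^i mod 2699 for i = 0, 1, …:
  i=0: 365   i=1: 1447
Match at i=1, j=4: k = 1·12 + 4 = 16.

16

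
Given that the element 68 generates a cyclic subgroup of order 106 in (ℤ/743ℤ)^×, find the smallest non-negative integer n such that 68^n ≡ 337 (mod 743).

87

Baby-step giant-step with m = ceil(sqrt(106)) = 11.
Baby table (68^j mod 743 for j=0..10):
  0:1  1:68  2:166  3:143  4:65  5:705  6:388  7:379
  8:510  9:502  10:701
Giant step factor: 68^(-11) ≡ 237 (mod 743).
Scan 337·237^i mod 743 for i = 0, 1, …:
  i=0: 337   i=1: 368   i=2: 285   i=3: 675
  i=4: 230   i=5: 271   i=6: 329   i=7: 701
Match at i=7, j=10: n = 7·11 + 10 = 87.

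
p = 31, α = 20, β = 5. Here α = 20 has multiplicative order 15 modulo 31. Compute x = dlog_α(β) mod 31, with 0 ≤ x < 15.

Successive powers of 20 modulo 31:
  20^0=1  20^1=20  20^2=28  20^3=2  20^4=9  20^5=25
  20^6=4  20^7=18  20^8=19  20^9=8  20^10=5
So 20^10 ≡ 5 (mod 31), giving x = 10.

10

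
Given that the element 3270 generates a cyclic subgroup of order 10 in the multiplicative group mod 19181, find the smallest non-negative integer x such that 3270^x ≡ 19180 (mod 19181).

5

Successive powers of 3270 modulo 19181:
  3270^0=1  3270^1=3270  3270^2=9083  3270^3=9222  3270^4=3408  3270^5=19180
So 3270^5 ≡ 19180 (mod 19181), giving x = 5.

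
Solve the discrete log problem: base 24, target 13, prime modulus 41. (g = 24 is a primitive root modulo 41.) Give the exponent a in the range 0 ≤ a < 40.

27

Successive powers of 24 modulo 41:
  24^0=1  24^1=24  24^2=2  24^3=7  24^4=4  24^5=14
  24^6=8  24^7=28  24^8=16  24^9=15  24^10=32  24^11=30
  24^12=23  24^13=19  24^14=5  24^15=38  24^16=10  24^17=35
  24^18=20  24^19=29  24^20=40  24^21=17  24^22=39  24^23=34
  24^24=37  24^25=27  24^26=33  24^27=13
So 24^27 ≡ 13 (mod 41), giving a = 27.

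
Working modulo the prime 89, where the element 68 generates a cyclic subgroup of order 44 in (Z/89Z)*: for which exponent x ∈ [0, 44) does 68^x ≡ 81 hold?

Successive powers of 68 modulo 89:
  68^0=1  68^1=68  68^2=85  68^3=84  68^4=16  68^5=20
  68^6=25  68^7=9  68^8=78  68^9=53  68^10=44  68^11=55
  68^12=2  68^13=47  68^14=81
So 68^14 ≡ 81 (mod 89), giving x = 14.

14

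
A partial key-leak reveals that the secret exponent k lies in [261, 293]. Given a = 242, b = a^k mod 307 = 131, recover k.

287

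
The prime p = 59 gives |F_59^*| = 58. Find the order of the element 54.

58

The order of 54 must divide p − 1 = 58 = 2 · 29.
Divisors: 1, 2, 29, 58.
Check each in increasing order: 54^1 ≡ 54;  54^2 ≡ 25;  54^29 ≡ 58;  54^58 ≡ 1.
Smallest exponent giving 1 is 58.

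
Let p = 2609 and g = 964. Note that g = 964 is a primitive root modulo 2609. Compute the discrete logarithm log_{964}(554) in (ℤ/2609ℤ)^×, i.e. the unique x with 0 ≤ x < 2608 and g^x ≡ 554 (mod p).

2404

Baby-step giant-step with m = ceil(sqrt(2608)) = 52.
Baby table (964^j mod 2609 for j=0..51):
  0:1  1:964  2:492  3:2059  4:2036  5:736  6:2465  7:2070
  8:2204  9:930  10:1633  11:985  12:2473  13:1955  14:922  15:1748
  16:2267  17:1655  18:1321  19:252  20:291  21:1361  22:2286  23:1708
  24:233  25:238  26:2449  27:2300  28:2159  29:1903  30:365  31:2254
  32:2168  33:143  34:2184  35:2522  36:2229  37:1549  38:888  39:280
  40:1193  41:2092  42:2540  43:1318  44:2578  45:1424  46:402  47:1396
  48:2109  49:665  50:1855  51:1055
Giant step factor: 964^(-52) ≡ 1805 (mod 2609).
Scan 554·1805^i mod 2609 for i = 0, 1, …:
  i=0: 554   i=1: 723   i=2: 515   i=3: 771
  i=4: 1058   i=5: 2511   i=6: 522   i=7: 361
  i=8: 1964   i=9: 1998     …   i=45: 1415
  i=46: 2473
Match at i=46, j=12: x = 46·52 + 12 = 2404.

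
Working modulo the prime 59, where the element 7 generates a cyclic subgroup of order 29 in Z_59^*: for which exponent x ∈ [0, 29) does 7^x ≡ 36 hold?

Successive powers of 7 modulo 59:
  7^0=1  7^1=7  7^2=49  7^3=48  7^4=41  7^5=51
  7^6=3  7^7=21  7^8=29  7^9=26  7^10=5  7^11=35
  7^12=9  7^13=4  7^14=28  7^15=19  7^16=15  7^17=46
  7^18=27  7^19=12  7^20=25  7^21=57  7^22=45  7^23=20
  7^24=22  7^25=36
So 7^25 ≡ 36 (mod 59), giving x = 25.

25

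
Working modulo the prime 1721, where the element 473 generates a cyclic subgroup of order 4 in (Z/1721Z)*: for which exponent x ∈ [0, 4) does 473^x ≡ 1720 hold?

2

Successive powers of 473 modulo 1721:
  473^0=1  473^1=473  473^2=1720
So 473^2 ≡ 1720 (mod 1721), giving x = 2.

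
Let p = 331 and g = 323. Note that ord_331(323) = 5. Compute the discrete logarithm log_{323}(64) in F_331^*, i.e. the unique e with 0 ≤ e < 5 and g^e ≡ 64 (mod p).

Successive powers of 323 modulo 331:
  323^0=1  323^1=323  323^2=64
So 323^2 ≡ 64 (mod 331), giving e = 2.

2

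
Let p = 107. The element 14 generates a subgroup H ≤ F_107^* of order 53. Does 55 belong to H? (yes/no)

55 ∈ ⟨14⟩ iff 55^53 ≡ 1 (mod 107), since |⟨14⟩| = 53.
55^53 mod 107 = 106.
Since 106 ≠ 1, 55 does not lie in the subgroup.

no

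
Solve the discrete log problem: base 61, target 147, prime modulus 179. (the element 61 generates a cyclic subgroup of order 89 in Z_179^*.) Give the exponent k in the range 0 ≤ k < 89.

73

Baby-step giant-step with m = ceil(sqrt(89)) = 10.
Baby table (61^j mod 179 for j=0..9):
  0:1  1:61  2:141  3:9  4:12  5:16  6:81  7:108
  8:144  9:13
Giant step factor: 61^(-10) ≡ 93 (mod 179).
Scan 147·93^i mod 179 for i = 0, 1, …:
  i=0: 147   i=1: 67   i=2: 145   i=3: 60
  i=4: 31   i=5: 19   i=6: 156   i=7: 9
Match at i=7, j=3: k = 7·10 + 3 = 73.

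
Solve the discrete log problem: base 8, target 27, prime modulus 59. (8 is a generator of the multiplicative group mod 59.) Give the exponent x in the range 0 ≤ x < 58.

50

Baby-step giant-step with m = ceil(sqrt(58)) = 8.
Baby table (8^j mod 59 for j=0..7):
  0:1  1:8  2:5  3:40  4:25  5:23  6:7  7:56
Giant step factor: 8^(-8) ≡ 27 (mod 59).
Scan 27·27^i mod 59 for i = 0, 1, …:
  i=0: 27   i=1: 21   i=2: 36   i=3: 28
  i=4: 48   i=5: 57   i=6: 5
Match at i=6, j=2: x = 6·8 + 2 = 50.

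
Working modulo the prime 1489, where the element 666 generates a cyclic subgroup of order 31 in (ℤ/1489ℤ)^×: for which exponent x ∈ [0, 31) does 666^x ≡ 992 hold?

14

Successive powers of 666 modulo 1489:
  666^0=1  666^1=666  666^2=1323  666^3=1119  666^4=754  666^5=371
  666^6=1401  666^7=952  666^8=1207  666^9=1291  666^10=653  666^11=110
  666^12=299  666^13=1097  666^14=992
So 666^14 ≡ 992 (mod 1489), giving x = 14.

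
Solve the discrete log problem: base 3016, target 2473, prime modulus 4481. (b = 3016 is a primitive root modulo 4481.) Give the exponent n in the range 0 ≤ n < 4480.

Baby-step giant-step with m = ceil(sqrt(4480)) = 67.
Baby table (3016^j mod 4481 for j=0..66):
  0:1  1:3016  2:4307  3:3974  4:3390  5:3079  6:1632  7:1974
  8:2816  9:1561  10:2926  11:1727  12:1710  13:4210  14:2687  15:2344
  16:2967  17:4396  18:3538  19:1347  20:2766  21:3115  22:2664  23:191
  24:2488  25:2614  26:1745  27:2226  28:1078  29:2523  30:630  31:136
  32:2405  33:3222  34:2744  35:3978  36:2011  37:2383  38:4085  39:2091
  40:1689  41:3608  42:1860  43:4029  44:3473  45:2471  46:633  47:222
  48:1883  49:1701  50:3952  51:4253  52:2426  53:3824  54:3571  55:2293
  56:1505  57:4308  58:2509  59:3216  60:2572  61:541  62:572  63:4448
  64:3535  65:1261  66:3288
Giant step factor: 3016^(-67) ≡ 4163 (mod 4481).
Scan 2473·4163^i mod 4481 for i = 0, 1, …:
  i=0: 2473   i=1: 2242   i=2: 4004   i=3: 3813
  i=4: 1817   i=5: 243   i=6: 3384   i=7: 3809
  i=8: 3089   i=9: 3518     …   i=36: 508
  i=37: 4253
Match at i=37, j=51: n = 37·67 + 51 = 2530.

2530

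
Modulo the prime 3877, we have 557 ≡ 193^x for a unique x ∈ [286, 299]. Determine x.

288

Compute 193^286 mod 3877 = 1710, then multiply by 193 repeatedly:
  193^286=1710  193^287=485  193^288=557
Found 557 at exponent 288.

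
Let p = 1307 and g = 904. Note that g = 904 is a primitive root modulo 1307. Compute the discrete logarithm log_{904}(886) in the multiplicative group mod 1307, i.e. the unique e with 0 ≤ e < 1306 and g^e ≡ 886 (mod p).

187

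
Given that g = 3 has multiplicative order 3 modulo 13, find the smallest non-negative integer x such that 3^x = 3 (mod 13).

Successive powers of 3 modulo 13:
  3^0=1  3^1=3
So 3^1 ≡ 3 (mod 13), giving x = 1.

1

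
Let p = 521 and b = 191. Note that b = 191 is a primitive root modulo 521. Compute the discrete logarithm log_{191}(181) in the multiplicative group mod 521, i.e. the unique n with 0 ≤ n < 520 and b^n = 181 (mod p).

135

Baby-step giant-step with m = ceil(sqrt(520)) = 23.
Baby table (191^j mod 521 for j=0..22):
  0:1  1:191  2:11  3:17  4:121  5:187  6:289  7:494
  8:53  9:224  10:62  11:380  12:161  13:12  14:208  15:132
  16:204  17:410  18:160  19:342  20:197  21:115  22:83
Giant step factor: 191^(-23) ≡ 257 (mod 521).
Scan 181·257^i mod 521 for i = 0, 1, …:
  i=0: 181   i=1: 148   i=2: 3   i=3: 250
  i=4: 167   i=5: 197
Match at i=5, j=20: n = 5·23 + 20 = 135.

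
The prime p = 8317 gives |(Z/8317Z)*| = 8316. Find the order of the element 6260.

The order of 6260 must divide p − 1 = 8316 = 2^2 · 3^3 · 7 · 11.
Divisors: 1, 2, 3, 4, 6, 7, 9, 11, 12, 14, 18, 21, 22, 27, 28, 33, 36, 42, 44, 54, 63, 66, 77, 84, 99, 108, 126, 132, 154, 189, 198, 231, 252, 297, 308, 378, 396, 462, 594, 693, 756, 924, 1188, 1386, 2079, 2772, 4158, 8316.
Check each in increasing order: 6260^1 ≡ 6260;  6260^2 ≡ 6213;  6260^3 ≡ 3088;  6260^4 ≡ 2172;  6260^6 ≡ 4462;  6260^7 ≡ 3634;  6260^9 ≡ 5704;  6260^11 ≡ 215;  6260^12 ≡ 6863;  6260^14 ≡ 6877;  6260^18 ≡ 7829;  6260^21 ≡ 6750;  6260^22 ≡ 4640;  6260^27 ≡ 2643;  6260^28 ≡ 2667;  6260^33 ≡ 7877;  6260^36 ≡ 5268;  6260^42 ≡ 1974;  6260^44 ≡ 5204;  6260^54 ≡ 7486;  6260^63 ≡ 666;  6260^66 ≡ 2309;  6260^77 ≡ 5732;  6260^84 ≡ 4320;  6260^99 ≡ 7031;  6260^108 ≡ 250;  6260^126 ≡ 2755;  6260^132 ≡ 284;  6260^154 ≡ 3674;  6260^189 ≡ 5090;  6260^198 ≡ 7030;  6260^231 ≡ 724;  6260^252 ≡ 4921;  6260^297 ≡ 8316;  6260^308 ≡ 8102;  6260^378 ≡ 645;  6260^396 ≡ 1286;  6260^462 ≡ 205;  6260^594 ≡ 1.
Smallest exponent giving 1 is 594.

594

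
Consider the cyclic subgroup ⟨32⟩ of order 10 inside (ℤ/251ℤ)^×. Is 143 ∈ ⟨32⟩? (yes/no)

143 ∈ ⟨32⟩ iff 143^10 ≡ 1 (mod 251), since |⟨32⟩| = 10.
143^10 mod 251 = 91.
Since 91 ≠ 1, 143 does not lie in the subgroup.

no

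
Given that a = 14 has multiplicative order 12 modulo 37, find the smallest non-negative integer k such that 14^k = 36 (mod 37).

6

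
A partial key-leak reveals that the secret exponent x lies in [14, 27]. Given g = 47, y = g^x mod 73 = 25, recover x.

Compute 47^14 mod 73 = 25, then multiply by 47 repeatedly:
  47^14=25
Found 25 at exponent 14.

14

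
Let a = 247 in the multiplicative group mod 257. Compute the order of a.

The order of 247 must divide p − 1 = 256 = 2^8.
Divisors: 1, 2, 4, 8, 16, 32, 64, 128, 256.
Check each in increasing order: 247^1 ≡ 247;  247^2 ≡ 100;  247^4 ≡ 234;  247^8 ≡ 15;  247^16 ≡ 225;  247^32 ≡ 253;  247^64 ≡ 16;  247^128 ≡ 256;  247^256 ≡ 1.
Smallest exponent giving 1 is 256.

256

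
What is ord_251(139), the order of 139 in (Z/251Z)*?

The order of 139 must divide p − 1 = 250 = 2 · 5^3.
Divisors: 1, 2, 5, 10, 25, 50, 125, 250.
Check each in increasing order: 139^1 ≡ 139;  139^2 ≡ 245;  139^5 ≡ 235;  139^10 ≡ 5;  139^25 ≡ 102;  139^50 ≡ 113;  139^125 ≡ 250;  139^250 ≡ 1.
Smallest exponent giving 1 is 250.

250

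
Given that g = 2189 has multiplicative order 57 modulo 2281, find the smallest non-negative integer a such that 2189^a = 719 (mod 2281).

56

Baby-step giant-step with m = ceil(sqrt(57)) = 8.
Baby table (2189^j mod 2281 for j=0..7):
  0:1  1:2189  2:1621  3:1414  4:2210  5:1970  6:1240  7:2251
Giant step factor: 2189^(-8) ≡ 2181 (mod 2281).
Scan 719·2181^i mod 2281 for i = 0, 1, …:
  i=0: 719   i=1: 1092   i=2: 288   i=3: 853
  i=4: 1378   i=5: 1341   i=6: 479   i=7: 1
Match at i=7, j=0: a = 7·8 + 0 = 56.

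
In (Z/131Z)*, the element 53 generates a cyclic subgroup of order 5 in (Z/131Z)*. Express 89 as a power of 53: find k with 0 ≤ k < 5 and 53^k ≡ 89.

4

Successive powers of 53 modulo 131:
  53^0=1  53^1=53  53^2=58  53^3=61  53^4=89
So 53^4 ≡ 89 (mod 131), giving k = 4.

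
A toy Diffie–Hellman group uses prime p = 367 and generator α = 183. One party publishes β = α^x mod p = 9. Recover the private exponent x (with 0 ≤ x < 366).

Baby-step giant-step with m = ceil(sqrt(366)) = 20.
Baby table (183^j mod 367 for j=0..19):
  0:1  1:183  2:92  3:321  4:23  5:172  6:281  7:43
  8:162  9:286  10:224  11:255  12:56  13:339  14:14  15:360
  16:187  17:90  18:322  19:206
Giant step factor: 183^(-20) ≡ 57 (mod 367).
Scan 9·57^i mod 367 for i = 0, 1, …:
  i=0: 9   i=1: 146   i=2: 248   i=3: 190
  i=4: 187
Match at i=4, j=16: x = 4·20 + 16 = 96.

96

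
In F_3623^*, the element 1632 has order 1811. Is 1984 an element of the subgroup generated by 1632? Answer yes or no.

yes

1984 ∈ ⟨1632⟩ iff 1984^1811 ≡ 1 (mod 3623), since |⟨1632⟩| = 1811.
1984^1811 mod 3623 = 1.
Since 1 = 1, 1984 lies in the subgroup.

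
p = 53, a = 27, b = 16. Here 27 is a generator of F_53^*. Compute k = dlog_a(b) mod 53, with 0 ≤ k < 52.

48

Baby-step giant-step with m = ceil(sqrt(52)) = 8.
Baby table (27^j mod 53 for j=0..7):
  0:1  1:27  2:40  3:20  4:10  5:5  6:29  7:41
Giant step factor: 27^(-8) ≡ 44 (mod 53).
Scan 16·44^i mod 53 for i = 0, 1, …:
  i=0: 16   i=1: 15   i=2: 24   i=3: 49
  i=4: 36   i=5: 47   i=6: 1
Match at i=6, j=0: k = 6·8 + 0 = 48.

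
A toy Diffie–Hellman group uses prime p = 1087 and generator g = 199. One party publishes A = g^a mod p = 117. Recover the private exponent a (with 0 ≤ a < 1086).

Baby-step giant-step with m = ceil(sqrt(1086)) = 33.
Baby table (199^j mod 1087 for j=0..32):
  0:1  1:199  2:469  3:936  4:387  5:923  6:1061  7:261
  8:850  9:665  10:808  11:1003  12:676  13:823  14:727  15:102
  16:732  17:10  18:903  19:342  20:664  21:609  22:534  23:827
  24:436  25:891  26:128  27:471  28:247  29:238  30:621  31:748
  32:1020
Giant step factor: 199^(-33) ≡ 252 (mod 1087).
Scan 117·252^i mod 1087 for i = 0, 1, …:
  i=0: 117   i=1: 135   i=2: 323   i=3: 958
  i=4: 102
Match at i=4, j=15: a = 4·33 + 15 = 147.

147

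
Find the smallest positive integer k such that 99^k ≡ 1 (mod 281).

The order of 99 must divide p − 1 = 280 = 2^3 · 5 · 7.
Divisors: 1, 2, 4, 5, 7, 8, 10, 14, 20, 28, 35, 40, 56, 70, 140, 280.
Check each in increasing order: 99^1 ≡ 99;  99^2 ≡ 247;  99^4 ≡ 32;  99^5 ≡ 77;  99^7 ≡ 192;  99^8 ≡ 181;  99^10 ≡ 28;  99^14 ≡ 53;  99^20 ≡ 222;  99^28 ≡ 280;  99^35 ≡ 89;  99^40 ≡ 109;  99^56 ≡ 1.
Smallest exponent giving 1 is 56.

56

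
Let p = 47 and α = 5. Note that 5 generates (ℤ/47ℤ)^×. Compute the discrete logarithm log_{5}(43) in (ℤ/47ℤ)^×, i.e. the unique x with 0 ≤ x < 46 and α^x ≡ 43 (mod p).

Successive powers of 5 modulo 47:
  5^0=1  5^1=5  5^2=25  5^3=31  5^4=14  5^5=23
  5^6=21  5^7=11  5^8=8  5^9=40  5^10=12  5^11=13
  5^12=18  5^13=43
So 5^13 ≡ 43 (mod 47), giving x = 13.

13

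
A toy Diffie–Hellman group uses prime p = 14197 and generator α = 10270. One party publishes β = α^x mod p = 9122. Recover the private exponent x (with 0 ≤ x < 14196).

Baby-step giant-step with m = ceil(sqrt(14196)) = 120.
Baby table (10270^j mod 14197 for j=0..119):
  0:1  1:10270  2:3387  3:1840  4:593  5:13794  6:6714  7:12148
  8:10921  9:2370  10:6242  11:5885  12:2321  13:14104  14:10286  15:11540
  16:13441  17:1639  18:9085  19:266  20:5996  21:6531  22:6742  23:1571
  24:6378  25:11299  26:8649  27:8798  28:5752  29:13520  30:3740  31:6915
  32:3656  33:10252  34:3088  35:11859  36:10064  37:3120  38:13968  39:4872
  40:5212  41:4550  42:6173  43:7105  44:9967  45:720  46:11960  47:10953
  48:4479  49:1050  50:7977  51:7100  52:1208  53:12179  54:2760  55:7988
  56:6494  57:10071  58:4025  59:9283  60:3555  61:9363  62:1729  63:10580
  64:6959  65:1232  66:3113  67:13063  68:9557  69:6529  70:399  71:8994
  72:2698  73:10113  74:9455  75:9567  76:9850  77:5875  78:13197  79:8628
  80:6083  81:5610  82:3274  83:5484  84:1181  85:4632  86:10690  87:899
  88:4680  89:6755  90:7308  91:7818  92:6825  93:2161  94:3559  95:7852
  96:1080  97:3743  98:9331  99:13817  100:1575  101:4867  102:10650  103:1812
  104:11170  105:4140  106:11982  107:9741  108:8008  109:13136  110:6826  111:12431
  112:6946  113:9692  114:1673  115:3340  116:1848  117:11768  118:12496  119:7237
Giant step factor: 10270^(-120) ≡ 1986 (mod 14197).
Scan 9122·1986^i mod 14197 for i = 0, 1, …:
  i=0: 9122   i=1: 920   i=2: 9904   i=3: 6499
  i=4: 1941   i=5: 7439   i=6: 8974   i=7: 5129
  i=8: 6945   i=9: 7483     …   i=67: 10340
  i=68: 6378
Match at i=68, j=24: x = 68·120 + 24 = 8184.

8184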